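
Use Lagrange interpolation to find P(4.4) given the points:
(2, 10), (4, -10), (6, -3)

Lagrange interpolation formula:
P(x) = Σ yᵢ × Lᵢ(x)
where Lᵢ(x) = Π_{j≠i} (x - xⱼ)/(xᵢ - xⱼ)

L_0(4.4) = (4.4 - 4)/(2 - 4) × (4.4 - 6)/(2 - 6) = -0.080000
L_1(4.4) = (4.4 - 2)/(4 - 2) × (4.4 - 6)/(4 - 6) = 0.960000
L_2(4.4) = (4.4 - 2)/(6 - 2) × (4.4 - 4)/(6 - 4) = 0.120000

P(4.4) = 10×L_0(4.4) + (-10)×L_1(4.4) + (-3)×L_2(4.4)
P(4.4) = -10.760000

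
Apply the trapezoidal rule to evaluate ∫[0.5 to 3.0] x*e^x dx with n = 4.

f(x) = x*e^x
a = 0.5, b = 3.0, n = 4
h = (b - a)/n = 0.625000

Trapezoidal rule: (h/2)[f(x₀) + 2f(x₁) + 2f(x₂) + ... + f(xₙ)]

x_0 = 0.5000, f(x_0) = 0.824361, coefficient = 1
x_1 = 1.1250, f(x_1) = 3.465244, coefficient = 2
x_2 = 1.7500, f(x_2) = 10.070555, coefficient = 2
x_3 = 2.3750, f(x_3) = 25.533656, coefficient = 2
x_4 = 3.0000, f(x_4) = 60.256611, coefficient = 1

I ≈ (0.625000/2) × 139.219881 = 43.506213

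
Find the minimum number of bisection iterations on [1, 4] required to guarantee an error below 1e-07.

We need (b-a)/2^n ≤ 1e-07
(4 - 1)/2^n ≤ 1e-07
3/2^n ≤ 1e-07
2^n ≥ 30000000
n ≥ log₂(30000000) = 24.84
n ≥ 25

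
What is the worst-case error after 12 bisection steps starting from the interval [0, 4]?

Bisection error bound: |error| ≤ (b-a)/2^n
|error| ≤ (4 - 0)/2^12 = 4/2^12
|error| ≤ 0.0009765625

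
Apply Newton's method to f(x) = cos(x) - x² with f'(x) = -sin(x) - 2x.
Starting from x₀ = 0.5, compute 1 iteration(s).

f(x) = cos(x) - x²
f'(x) = -sin(x) - 2x
x₀ = 0.5

Newton-Raphson formula: x_{n+1} = x_n - f(x_n)/f'(x_n)

Iteration 1:
  f(0.500000) = 0.627583
  f'(0.500000) = -1.479426
  x_1 = 0.500000 - 0.627583/(-1.479426) = 0.924207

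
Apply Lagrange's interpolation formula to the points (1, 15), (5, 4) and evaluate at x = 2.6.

Lagrange interpolation formula:
P(x) = Σ yᵢ × Lᵢ(x)
where Lᵢ(x) = Π_{j≠i} (x - xⱼ)/(xᵢ - xⱼ)

L_0(2.6) = (2.6 - 5)/(1 - 5) = 0.600000
L_1(2.6) = (2.6 - 1)/(5 - 1) = 0.400000

P(2.6) = 15×L_0(2.6) + 4×L_1(2.6)
P(2.6) = 10.600000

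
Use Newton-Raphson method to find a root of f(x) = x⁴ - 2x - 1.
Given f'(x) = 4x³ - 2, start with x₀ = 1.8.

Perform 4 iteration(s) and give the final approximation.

f(x) = x⁴ - 2x - 1
f'(x) = 4x³ - 2
x₀ = 1.8

Newton-Raphson formula: x_{n+1} = x_n - f(x_n)/f'(x_n)

Iteration 1:
  f(1.800000) = 5.897600
  f'(1.800000) = 21.328000
  x_1 = 1.800000 - 5.897600/21.328000 = 1.523481
Iteration 2:
  f(1.523481) = 1.340051
  f'(1.523481) = 12.143960
  x_2 = 1.523481 - 1.340051/12.143960 = 1.413134
Iteration 3:
  f(1.413134) = 0.161530
  f'(1.413134) = 9.287812
  x_3 = 1.413134 - 0.161530/9.287812 = 1.395742
Iteration 4:
  f(1.395742) = 0.003594
  f'(1.395742) = 8.876160
  x_4 = 1.395742 - 0.003594/8.876160 = 1.395337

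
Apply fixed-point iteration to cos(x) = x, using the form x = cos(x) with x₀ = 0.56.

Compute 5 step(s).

Equation: cos(x) = x
Fixed-point form: x = cos(x)
x₀ = 0.56

x_1 = g(0.560000) = 0.847255
x_2 = g(0.847255) = 0.662043
x_3 = g(0.662043) = 0.788738
x_4 = g(0.788738) = 0.704741
x_5 = g(0.704741) = 0.761779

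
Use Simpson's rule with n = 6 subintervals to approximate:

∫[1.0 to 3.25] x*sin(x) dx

f(x) = x*sin(x)
a = 1.0, b = 3.25, n = 6
h = (b - a)/n = 0.375000

Simpson's rule: (h/3)[f(x₀) + 4f(x₁) + 2f(x₂) + ... + f(xₙ)]

x_0 = 1.0000, f(x_0) = 0.841471, coefficient = 1
x_1 = 1.3750, f(x_1) = 1.348728, coefficient = 4
x_2 = 1.7500, f(x_2) = 1.721975, coefficient = 2
x_3 = 2.1250, f(x_3) = 1.806930, coefficient = 4
x_4 = 2.5000, f(x_4) = 1.496180, coefficient = 2
x_5 = 2.8750, f(x_5) = 0.757407, coefficient = 4
x_6 = 3.2500, f(x_6) = -0.351634, coefficient = 1

I ≈ (0.375000/3) × 22.578407 = 2.822301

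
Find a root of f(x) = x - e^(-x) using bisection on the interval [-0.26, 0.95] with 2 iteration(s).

f(x) = x - e^(-x)
Initial interval: [-0.26, 0.95]

Iteration 1:
  c_1 = (-0.260000 + 0.950000)/2 = 0.345000
  f(c_1) = f(0.345000) = -0.363220
  f(a) × f(c) ≥ 0, new interval: [0.345000, 0.950000]
Iteration 2:
  c_2 = (0.345000 + 0.950000)/2 = 0.647500
  f(c_2) = f(0.647500) = 0.124147
  f(a) × f(c) < 0, new interval: [0.345000, 0.647500]

After 2 iteration(s), the approximation is c_2 = 0.647500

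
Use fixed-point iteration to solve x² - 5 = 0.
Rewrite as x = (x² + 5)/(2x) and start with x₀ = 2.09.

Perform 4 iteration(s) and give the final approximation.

Equation: x² - 5 = 0
Fixed-point form: x = (x² + 5)/(2x)
x₀ = 2.09

x_1 = g(2.090000) = 2.241172
x_2 = g(2.241172) = 2.236074
x_3 = g(2.236074) = 2.236068
x_4 = g(2.236068) = 2.236068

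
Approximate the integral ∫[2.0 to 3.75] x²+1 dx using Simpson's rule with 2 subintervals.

f(x) = x²+1
a = 2.0, b = 3.75, n = 2
h = (b - a)/n = 0.875000

Simpson's rule: (h/3)[f(x₀) + 4f(x₁) + 2f(x₂) + ... + f(xₙ)]

x_0 = 2.0000, f(x_0) = 5.000000, coefficient = 1
x_1 = 2.8750, f(x_1) = 9.265625, coefficient = 4
x_2 = 3.7500, f(x_2) = 15.062500, coefficient = 1

I ≈ (0.875000/3) × 57.125000 = 16.661458
Exact value: 16.661458
Error: 0.000000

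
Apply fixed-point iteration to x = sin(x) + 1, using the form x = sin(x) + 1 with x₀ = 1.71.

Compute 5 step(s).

Equation: x = sin(x) + 1
Fixed-point form: x = sin(x) + 1
x₀ = 1.71

x_1 = g(1.710000) = 1.990327
x_2 = g(1.990327) = 1.913280
x_3 = g(1.913280) = 1.941923
x_4 = g(1.941923) = 1.931919
x_5 = g(1.931919) = 1.935501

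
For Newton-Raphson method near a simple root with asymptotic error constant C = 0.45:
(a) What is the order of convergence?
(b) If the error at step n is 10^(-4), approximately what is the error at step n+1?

(a) Newton-Raphson has quadratic (order 2) convergence near simple roots.
    This means |e_{n+1}| ≈ C|e_n|².

(b) With |e_n| = 10^(-4) and C = 0.45:
    |e_{n+1}| ≈ 0.45 × (10^(-4))² = 0.45 × 10^(-8)

(a) 2 (quadratic); (b) |e_{n+1}| ≈ 4.500e-09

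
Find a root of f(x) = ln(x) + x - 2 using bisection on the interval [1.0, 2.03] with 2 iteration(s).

f(x) = ln(x) + x - 2
Initial interval: [1.0, 2.03]

Iteration 1:
  c_1 = (1.000000 + 2.030000)/2 = 1.515000
  f(c_1) = f(1.515000) = -0.069585
  f(a) × f(c) ≥ 0, new interval: [1.515000, 2.030000]
Iteration 2:
  c_2 = (1.515000 + 2.030000)/2 = 1.772500
  f(c_2) = f(1.772500) = 0.344891
  f(a) × f(c) < 0, new interval: [1.515000, 1.772500]

After 2 iteration(s), the approximation is c_2 = 1.772500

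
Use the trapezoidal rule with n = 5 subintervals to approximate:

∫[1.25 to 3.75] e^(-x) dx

f(x) = e^(-x)
a = 1.25, b = 3.75, n = 5
h = (b - a)/n = 0.500000

Trapezoidal rule: (h/2)[f(x₀) + 2f(x₁) + 2f(x₂) + ... + f(xₙ)]

x_0 = 1.2500, f(x_0) = 0.286505, coefficient = 1
x_1 = 1.7500, f(x_1) = 0.173774, coefficient = 2
x_2 = 2.2500, f(x_2) = 0.105399, coefficient = 2
x_3 = 2.7500, f(x_3) = 0.063928, coefficient = 2
x_4 = 3.2500, f(x_4) = 0.038774, coefficient = 2
x_5 = 3.7500, f(x_5) = 0.023518, coefficient = 1

I ≈ (0.500000/2) × 1.073773 = 0.268443
Exact value: 0.262987
Error: 0.005456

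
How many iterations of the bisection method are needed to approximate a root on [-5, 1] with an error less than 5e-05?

We need (b-a)/2^n ≤ 5e-05
(1 - (-5))/2^n ≤ 5e-05
6/2^n ≤ 5e-05
2^n ≥ 120000
n ≥ log₂(120000) = 16.87
n ≥ 17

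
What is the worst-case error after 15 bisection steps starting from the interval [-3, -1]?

Bisection error bound: |error| ≤ (b-a)/2^n
|error| ≤ (-1 - (-3))/2^15 = 2/2^15
|error| ≤ 0.0000610352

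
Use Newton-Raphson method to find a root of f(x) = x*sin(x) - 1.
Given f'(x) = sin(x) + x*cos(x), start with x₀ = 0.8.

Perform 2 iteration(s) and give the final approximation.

f(x) = x*sin(x) - 1
f'(x) = sin(x) + x*cos(x)
x₀ = 0.8

Newton-Raphson formula: x_{n+1} = x_n - f(x_n)/f'(x_n)

Iteration 1:
  f(0.800000) = -0.426115
  f'(0.800000) = 1.274721
  x_1 = 0.800000 - (-0.426115)/1.274721 = 1.134281
Iteration 2:
  f(1.134281) = 0.027920
  f'(1.134281) = 1.385786
  x_2 = 1.134281 - 0.027920/1.385786 = 1.114134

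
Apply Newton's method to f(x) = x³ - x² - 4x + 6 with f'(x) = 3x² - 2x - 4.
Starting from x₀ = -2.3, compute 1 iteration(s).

f(x) = x³ - x² - 4x + 6
f'(x) = 3x² - 2x - 4
x₀ = -2.3

Newton-Raphson formula: x_{n+1} = x_n - f(x_n)/f'(x_n)

Iteration 1:
  f(-2.300000) = -2.257000
  f'(-2.300000) = 16.470000
  x_1 = -2.300000 - (-2.257000)/16.470000 = -2.162963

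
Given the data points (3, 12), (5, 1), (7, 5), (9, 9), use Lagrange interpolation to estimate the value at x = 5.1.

Lagrange interpolation formula:
P(x) = Σ yᵢ × Lᵢ(x)
where Lᵢ(x) = Π_{j≠i} (x - xⱼ)/(xᵢ - xⱼ)

L_0(5.1) = (5.1 - 5)/(3 - 5) × (5.1 - 7)/(3 - 7) × (5.1 - 9)/(3 - 9) = -0.015437
L_1(5.1) = (5.1 - 3)/(5 - 3) × (5.1 - 7)/(5 - 7) × (5.1 - 9)/(5 - 9) = 0.972563
L_2(5.1) = (5.1 - 3)/(7 - 3) × (5.1 - 5)/(7 - 5) × (5.1 - 9)/(7 - 9) = 0.051187
L_3(5.1) = (5.1 - 3)/(9 - 3) × (5.1 - 5)/(9 - 5) × (5.1 - 7)/(9 - 7) = -0.008312

P(5.1) = 12×L_0(5.1) + 1×L_1(5.1) + 5×L_2(5.1) + 9×L_3(5.1)
P(5.1) = 0.968438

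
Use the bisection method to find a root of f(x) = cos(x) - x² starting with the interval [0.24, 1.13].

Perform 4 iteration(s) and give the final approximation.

f(x) = cos(x) - x²
Initial interval: [0.24, 1.13]

Iteration 1:
  c_1 = (0.240000 + 1.130000)/2 = 0.685000
  f(c_1) = f(0.685000) = 0.305194
  f(a) × f(c) ≥ 0, new interval: [0.685000, 1.130000]
Iteration 2:
  c_2 = (0.685000 + 1.130000)/2 = 0.907500
  f(c_2) = f(0.907500) = -0.207839
  f(a) × f(c) < 0, new interval: [0.685000, 0.907500]
Iteration 3:
  c_3 = (0.685000 + 0.907500)/2 = 0.796250
  f(c_3) = f(0.796250) = 0.065378
  f(a) × f(c) ≥ 0, new interval: [0.796250, 0.907500]
Iteration 4:
  c_4 = (0.796250 + 0.907500)/2 = 0.851875
  f(c_4) = f(0.851875) = -0.067118
  f(a) × f(c) < 0, new interval: [0.796250, 0.851875]

After 4 iteration(s), the approximation is c_4 = 0.851875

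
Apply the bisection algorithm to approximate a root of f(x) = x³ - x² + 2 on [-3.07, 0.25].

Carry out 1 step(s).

f(x) = x³ - x² + 2
Initial interval: [-3.07, 0.25]

Iteration 1:
  c_1 = (-3.070000 + 0.250000)/2 = -1.410000
  f(c_1) = f(-1.410000) = -2.791321
  f(a) × f(c) ≥ 0, new interval: [-1.410000, 0.250000]

After 1 iteration(s), the approximation is c_1 = -1.410000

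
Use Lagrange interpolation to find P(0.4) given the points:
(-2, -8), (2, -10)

Lagrange interpolation formula:
P(x) = Σ yᵢ × Lᵢ(x)
where Lᵢ(x) = Π_{j≠i} (x - xⱼ)/(xᵢ - xⱼ)

L_0(0.4) = (0.4 - 2)/(-2 - 2) = 0.400000
L_1(0.4) = (0.4 - (-2))/(2 - (-2)) = 0.600000

P(0.4) = (-8)×L_0(0.4) + (-10)×L_1(0.4)
P(0.4) = -9.200000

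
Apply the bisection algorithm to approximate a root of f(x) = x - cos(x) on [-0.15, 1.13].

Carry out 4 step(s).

f(x) = x - cos(x)
Initial interval: [-0.15, 1.13]

Iteration 1:
  c_1 = (-0.150000 + 1.130000)/2 = 0.490000
  f(c_1) = f(0.490000) = -0.392333
  f(a) × f(c) ≥ 0, new interval: [0.490000, 1.130000]
Iteration 2:
  c_2 = (0.490000 + 1.130000)/2 = 0.810000
  f(c_2) = f(0.810000) = 0.120502
  f(a) × f(c) < 0, new interval: [0.490000, 0.810000]
Iteration 3:
  c_3 = (0.490000 + 0.810000)/2 = 0.650000
  f(c_3) = f(0.650000) = -0.146084
  f(a) × f(c) ≥ 0, new interval: [0.650000, 0.810000]
Iteration 4:
  c_4 = (0.650000 + 0.810000)/2 = 0.730000
  f(c_4) = f(0.730000) = -0.015174
  f(a) × f(c) ≥ 0, new interval: [0.730000, 0.810000]

After 4 iteration(s), the approximation is c_4 = 0.730000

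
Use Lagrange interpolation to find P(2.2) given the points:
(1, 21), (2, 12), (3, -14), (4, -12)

Lagrange interpolation formula:
P(x) = Σ yᵢ × Lᵢ(x)
where Lᵢ(x) = Π_{j≠i} (x - xⱼ)/(xᵢ - xⱼ)

L_0(2.2) = (2.2 - 2)/(1 - 2) × (2.2 - 3)/(1 - 3) × (2.2 - 4)/(1 - 4) = -0.048000
L_1(2.2) = (2.2 - 1)/(2 - 1) × (2.2 - 3)/(2 - 3) × (2.2 - 4)/(2 - 4) = 0.864000
L_2(2.2) = (2.2 - 1)/(3 - 1) × (2.2 - 2)/(3 - 2) × (2.2 - 4)/(3 - 4) = 0.216000
L_3(2.2) = (2.2 - 1)/(4 - 1) × (2.2 - 2)/(4 - 2) × (2.2 - 3)/(4 - 3) = -0.032000

P(2.2) = 21×L_0(2.2) + 12×L_1(2.2) + (-14)×L_2(2.2) + (-12)×L_3(2.2)
P(2.2) = 6.720000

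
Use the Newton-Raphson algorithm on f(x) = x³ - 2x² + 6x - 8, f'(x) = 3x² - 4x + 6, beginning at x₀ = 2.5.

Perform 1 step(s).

f(x) = x³ - 2x² + 6x - 8
f'(x) = 3x² - 4x + 6
x₀ = 2.5

Newton-Raphson formula: x_{n+1} = x_n - f(x_n)/f'(x_n)

Iteration 1:
  f(2.500000) = 10.125000
  f'(2.500000) = 14.750000
  x_1 = 2.500000 - 10.125000/14.750000 = 1.813559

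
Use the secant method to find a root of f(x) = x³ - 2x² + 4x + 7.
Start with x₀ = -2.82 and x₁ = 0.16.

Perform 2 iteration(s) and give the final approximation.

f(x) = x³ - 2x² + 4x + 7
x₀ = -2.82, x₁ = 0.16

Secant formula: x_{n+1} = x_n - f(x_n)(x_n - x_{n-1})/(f(x_n) - f(x_{n-1}))

Iteration 1:
  f(-2.820000) = -42.610568
  f(0.160000) = 7.592896
  x_2 = 0.160000 - 7.592896×(0.160000 - (-2.820000))/(7.592896 - (-42.610568))
       = -0.290703
Iteration 2:
  f(0.160000) = 7.592896
  f(-0.290703) = 5.643607
  x_3 = -0.290703 - 5.643607×(-0.290703 - 0.160000)/(5.643607 - 7.592896)
       = -1.595583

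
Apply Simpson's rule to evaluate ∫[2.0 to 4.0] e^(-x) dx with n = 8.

f(x) = e^(-x)
a = 2.0, b = 4.0, n = 8
h = (b - a)/n = 0.250000

Simpson's rule: (h/3)[f(x₀) + 4f(x₁) + 2f(x₂) + ... + f(xₙ)]

x_0 = 2.0000, f(x_0) = 0.135335, coefficient = 1
x_1 = 2.2500, f(x_1) = 0.105399, coefficient = 4
x_2 = 2.5000, f(x_2) = 0.082085, coefficient = 2
x_3 = 2.7500, f(x_3) = 0.063928, coefficient = 4
x_4 = 3.0000, f(x_4) = 0.049787, coefficient = 2
x_5 = 3.2500, f(x_5) = 0.038774, coefficient = 4
x_6 = 3.5000, f(x_6) = 0.030197, coefficient = 2
x_7 = 3.7500, f(x_7) = 0.023518, coefficient = 4
x_8 = 4.0000, f(x_8) = 0.018316, coefficient = 1

I ≈ (0.250000/3) × 1.404266 = 0.117022
Exact value: 0.117020
Error: 0.000003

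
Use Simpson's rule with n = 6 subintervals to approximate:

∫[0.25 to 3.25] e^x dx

f(x) = e^x
a = 0.25, b = 3.25, n = 6
h = (b - a)/n = 0.500000

Simpson's rule: (h/3)[f(x₀) + 4f(x₁) + 2f(x₂) + ... + f(xₙ)]

x_0 = 0.2500, f(x_0) = 1.284025, coefficient = 1
x_1 = 0.7500, f(x_1) = 2.117000, coefficient = 4
x_2 = 1.2500, f(x_2) = 3.490343, coefficient = 2
x_3 = 1.7500, f(x_3) = 5.754603, coefficient = 4
x_4 = 2.2500, f(x_4) = 9.487736, coefficient = 2
x_5 = 2.7500, f(x_5) = 15.642632, coefficient = 4
x_6 = 3.2500, f(x_6) = 25.790340, coefficient = 1

I ≈ (0.500000/3) × 147.087461 = 24.514577
Exact value: 24.506315
Error: 0.008262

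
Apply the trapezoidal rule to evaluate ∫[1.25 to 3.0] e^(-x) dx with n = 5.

f(x) = e^(-x)
a = 1.25, b = 3.0, n = 5
h = (b - a)/n = 0.350000

Trapezoidal rule: (h/2)[f(x₀) + 2f(x₁) + 2f(x₂) + ... + f(xₙ)]

x_0 = 1.2500, f(x_0) = 0.286505, coefficient = 1
x_1 = 1.6000, f(x_1) = 0.201897, coefficient = 2
x_2 = 1.9500, f(x_2) = 0.142274, coefficient = 2
x_3 = 2.3000, f(x_3) = 0.100259, coefficient = 2
x_4 = 2.6500, f(x_4) = 0.070651, coefficient = 2
x_5 = 3.0000, f(x_5) = 0.049787, coefficient = 1

I ≈ (0.350000/2) × 1.366453 = 0.239129
Exact value: 0.236718
Error: 0.002412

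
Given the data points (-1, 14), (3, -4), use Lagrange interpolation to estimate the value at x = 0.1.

Lagrange interpolation formula:
P(x) = Σ yᵢ × Lᵢ(x)
where Lᵢ(x) = Π_{j≠i} (x - xⱼ)/(xᵢ - xⱼ)

L_0(0.1) = (0.1 - 3)/(-1 - 3) = 0.725000
L_1(0.1) = (0.1 - (-1))/(3 - (-1)) = 0.275000

P(0.1) = 14×L_0(0.1) + (-4)×L_1(0.1)
P(0.1) = 9.050000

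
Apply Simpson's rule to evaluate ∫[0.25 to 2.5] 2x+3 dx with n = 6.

f(x) = 2x+3
a = 0.25, b = 2.5, n = 6
h = (b - a)/n = 0.375000

Simpson's rule: (h/3)[f(x₀) + 4f(x₁) + 2f(x₂) + ... + f(xₙ)]

x_0 = 0.2500, f(x_0) = 3.500000, coefficient = 1
x_1 = 0.6250, f(x_1) = 4.250000, coefficient = 4
x_2 = 1.0000, f(x_2) = 5.000000, coefficient = 2
x_3 = 1.3750, f(x_3) = 5.750000, coefficient = 4
x_4 = 1.7500, f(x_4) = 6.500000, coefficient = 2
x_5 = 2.1250, f(x_5) = 7.250000, coefficient = 4
x_6 = 2.5000, f(x_6) = 8.000000, coefficient = 1

I ≈ (0.375000/3) × 103.500000 = 12.937500
Exact value: 12.937500
Error: 0.000000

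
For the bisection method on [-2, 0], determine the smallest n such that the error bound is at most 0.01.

We need (b-a)/2^n ≤ 0.01
(0 - (-2))/2^n ≤ 0.01
2/2^n ≤ 0.01
2^n ≥ 200
n ≥ log₂(200) = 7.64
n ≥ 8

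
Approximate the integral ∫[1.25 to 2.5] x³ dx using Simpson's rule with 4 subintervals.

f(x) = x³
a = 1.25, b = 2.5, n = 4
h = (b - a)/n = 0.312500

Simpson's rule: (h/3)[f(x₀) + 4f(x₁) + 2f(x₂) + ... + f(xₙ)]

x_0 = 1.2500, f(x_0) = 1.953125, coefficient = 1
x_1 = 1.5625, f(x_1) = 3.814697, coefficient = 4
x_2 = 1.8750, f(x_2) = 6.591797, coefficient = 2
x_3 = 2.1875, f(x_3) = 10.467529, coefficient = 4
x_4 = 2.5000, f(x_4) = 15.625000, coefficient = 1

I ≈ (0.312500/3) × 87.890625 = 9.155273
Exact value: 9.155273
Error: 0.000000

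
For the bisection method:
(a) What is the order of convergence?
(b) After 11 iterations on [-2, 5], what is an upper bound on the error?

(a) Bisection has linear (order 1) convergence; the error is halved each step.

(b) Error bound = (b-a)/2^n = (5 - (-2))/2^{11}
    = 7/2^{11}

(a) 1 (linear); (b) error ≤ 3.42e-03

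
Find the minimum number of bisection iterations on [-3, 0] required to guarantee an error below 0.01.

We need (b-a)/2^n ≤ 0.01
(0 - (-3))/2^n ≤ 0.01
3/2^n ≤ 0.01
2^n ≥ 300
n ≥ log₂(300) = 8.23
n ≥ 9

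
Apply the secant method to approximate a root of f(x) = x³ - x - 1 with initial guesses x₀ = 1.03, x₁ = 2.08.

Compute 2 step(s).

f(x) = x³ - x - 1
x₀ = 1.03, x₁ = 2.08

Secant formula: x_{n+1} = x_n - f(x_n)(x_n - x_{n-1})/(f(x_n) - f(x_{n-1}))

Iteration 1:
  f(1.030000) = -0.937273
  f(2.080000) = 5.918912
  x_2 = 2.080000 - 5.918912×(2.080000 - 1.030000)/(5.918912 - (-0.937273))
       = 1.173540
Iteration 2:
  f(2.080000) = 5.918912
  f(1.173540) = -0.557345
  x_3 = 1.173540 - (-0.557345)×(1.173540 - 2.080000)/(-0.557345 - 5.918912)
       = 1.251550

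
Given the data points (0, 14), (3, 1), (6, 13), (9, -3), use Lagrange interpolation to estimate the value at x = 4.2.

Lagrange interpolation formula:
P(x) = Σ yᵢ × Lᵢ(x)
where Lᵢ(x) = Π_{j≠i} (x - xⱼ)/(xᵢ - xⱼ)

L_0(4.2) = (4.2 - 3)/(0 - 3) × (4.2 - 6)/(0 - 6) × (4.2 - 9)/(0 - 9) = -0.064000
L_1(4.2) = (4.2 - 0)/(3 - 0) × (4.2 - 6)/(3 - 6) × (4.2 - 9)/(3 - 9) = 0.672000
L_2(4.2) = (4.2 - 0)/(6 - 0) × (4.2 - 3)/(6 - 3) × (4.2 - 9)/(6 - 9) = 0.448000
L_3(4.2) = (4.2 - 0)/(9 - 0) × (4.2 - 3)/(9 - 3) × (4.2 - 6)/(9 - 6) = -0.056000

P(4.2) = 14×L_0(4.2) + 1×L_1(4.2) + 13×L_2(4.2) + (-3)×L_3(4.2)
P(4.2) = 5.768000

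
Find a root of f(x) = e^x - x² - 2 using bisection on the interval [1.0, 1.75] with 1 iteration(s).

f(x) = e^x - x² - 2
Initial interval: [1.0, 1.75]

Iteration 1:
  c_1 = (1.000000 + 1.750000)/2 = 1.375000
  f(c_1) = f(1.375000) = 0.064452
  f(a) × f(c) < 0, new interval: [1.000000, 1.375000]

After 1 iteration(s), the approximation is c_1 = 1.375000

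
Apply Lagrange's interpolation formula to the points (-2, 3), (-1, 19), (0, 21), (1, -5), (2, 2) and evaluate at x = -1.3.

Lagrange interpolation formula:
P(x) = Σ yᵢ × Lᵢ(x)
where Lᵢ(x) = Π_{j≠i} (x - xⱼ)/(xᵢ - xⱼ)

L_0(-1.3) = (-1.3 - (-1))/(-2 - (-1)) × (-1.3 - 0)/(-2 - 0) × (-1.3 - 1)/(-2 - 1) × (-1.3 - 2)/(-2 - 2) = 0.123338
L_1(-1.3) = (-1.3 - (-2))/(-1 - (-2)) × (-1.3 - 0)/(-1 - 0) × (-1.3 - 1)/(-1 - 1) × (-1.3 - 2)/(-1 - 2) = 1.151150
L_2(-1.3) = (-1.3 - (-2))/(0 - (-2)) × (-1.3 - (-1))/(0 - (-1)) × (-1.3 - 1)/(0 - 1) × (-1.3 - 2)/(0 - 2) = -0.398475
L_3(-1.3) = (-1.3 - (-2))/(1 - (-2)) × (-1.3 - (-1))/(1 - (-1)) × (-1.3 - 0)/(1 - 0) × (-1.3 - 2)/(1 - 2) = 0.150150
L_4(-1.3) = (-1.3 - (-2))/(2 - (-2)) × (-1.3 - (-1))/(2 - (-1)) × (-1.3 - 0)/(2 - 0) × (-1.3 - 1)/(2 - 1) = -0.026163

P(-1.3) = 3×L_0(-1.3) + 19×L_1(-1.3) + 21×L_2(-1.3) + (-5)×L_3(-1.3) + 2×L_4(-1.3)
P(-1.3) = 13.070812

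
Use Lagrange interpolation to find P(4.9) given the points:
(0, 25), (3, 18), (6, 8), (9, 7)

Lagrange interpolation formula:
P(x) = Σ yᵢ × Lᵢ(x)
where Lᵢ(x) = Π_{j≠i} (x - xⱼ)/(xᵢ - xⱼ)

L_0(4.9) = (4.9 - 3)/(0 - 3) × (4.9 - 6)/(0 - 6) × (4.9 - 9)/(0 - 9) = -0.052895
L_1(4.9) = (4.9 - 0)/(3 - 0) × (4.9 - 6)/(3 - 6) × (4.9 - 9)/(3 - 9) = 0.409241
L_2(4.9) = (4.9 - 0)/(6 - 0) × (4.9 - 3)/(6 - 3) × (4.9 - 9)/(6 - 9) = 0.706870
L_3(4.9) = (4.9 - 0)/(9 - 0) × (4.9 - 3)/(9 - 3) × (4.9 - 6)/(9 - 6) = -0.063216

P(4.9) = 25×L_0(4.9) + 18×L_1(4.9) + 8×L_2(4.9) + 7×L_3(4.9)
P(4.9) = 11.256407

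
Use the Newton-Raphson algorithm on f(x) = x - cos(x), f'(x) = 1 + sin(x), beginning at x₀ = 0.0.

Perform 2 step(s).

f(x) = x - cos(x)
f'(x) = 1 + sin(x)
x₀ = 0.0

Newton-Raphson formula: x_{n+1} = x_n - f(x_n)/f'(x_n)

Iteration 1:
  f(0.000000) = -1.000000
  f'(0.000000) = 1.000000
  x_1 = 0.000000 - (-1.000000)/1.000000 = 1.000000
Iteration 2:
  f(1.000000) = 0.459698
  f'(1.000000) = 1.841471
  x_2 = 1.000000 - 0.459698/1.841471 = 0.750364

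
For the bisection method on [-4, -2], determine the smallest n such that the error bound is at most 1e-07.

We need (b-a)/2^n ≤ 1e-07
(-2 - (-4))/2^n ≤ 1e-07
2/2^n ≤ 1e-07
2^n ≥ 20000000
n ≥ log₂(20000000) = 24.25
n ≥ 25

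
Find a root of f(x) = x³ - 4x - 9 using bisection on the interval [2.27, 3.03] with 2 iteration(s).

f(x) = x³ - 4x - 9
Initial interval: [2.27, 3.03]

Iteration 1:
  c_1 = (2.270000 + 3.030000)/2 = 2.650000
  f(c_1) = f(2.650000) = -0.990375
  f(a) × f(c) ≥ 0, new interval: [2.650000, 3.030000]
Iteration 2:
  c_2 = (2.650000 + 3.030000)/2 = 2.840000
  f(c_2) = f(2.840000) = 2.546304
  f(a) × f(c) < 0, new interval: [2.650000, 2.840000]

After 2 iteration(s), the approximation is c_2 = 2.840000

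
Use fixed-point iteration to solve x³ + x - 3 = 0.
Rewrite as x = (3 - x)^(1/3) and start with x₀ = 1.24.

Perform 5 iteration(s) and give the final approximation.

Equation: x³ + x - 3 = 0
Fixed-point form: x = (3 - x)^(1/3)
x₀ = 1.24

x_1 = g(1.240000) = 1.207362
x_2 = g(1.207362) = 1.214780
x_3 = g(1.214780) = 1.213102
x_4 = g(1.213102) = 1.213482
x_5 = g(1.213482) = 1.213396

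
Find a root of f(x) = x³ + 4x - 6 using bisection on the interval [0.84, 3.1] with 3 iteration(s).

f(x) = x³ + 4x - 6
Initial interval: [0.84, 3.1]

Iteration 1:
  c_1 = (0.840000 + 3.100000)/2 = 1.970000
  f(c_1) = f(1.970000) = 9.525373
  f(a) × f(c) < 0, new interval: [0.840000, 1.970000]
Iteration 2:
  c_2 = (0.840000 + 1.970000)/2 = 1.405000
  f(c_2) = f(1.405000) = 2.393505
  f(a) × f(c) < 0, new interval: [0.840000, 1.405000]
Iteration 3:
  c_3 = (0.840000 + 1.405000)/2 = 1.122500
  f(c_3) = f(1.122500) = -0.095643
  f(a) × f(c) ≥ 0, new interval: [1.122500, 1.405000]

After 3 iteration(s), the approximation is c_3 = 1.122500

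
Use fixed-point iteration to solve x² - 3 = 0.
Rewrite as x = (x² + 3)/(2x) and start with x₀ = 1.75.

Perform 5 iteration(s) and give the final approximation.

Equation: x² - 3 = 0
Fixed-point form: x = (x² + 3)/(2x)
x₀ = 1.75

x_1 = g(1.750000) = 1.732143
x_2 = g(1.732143) = 1.732051
x_3 = g(1.732051) = 1.732051
x_4 = g(1.732051) = 1.732051
x_5 = g(1.732051) = 1.732051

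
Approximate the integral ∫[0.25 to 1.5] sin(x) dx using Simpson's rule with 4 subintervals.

f(x) = sin(x)
a = 0.25, b = 1.5, n = 4
h = (b - a)/n = 0.312500

Simpson's rule: (h/3)[f(x₀) + 4f(x₁) + 2f(x₂) + ... + f(xₙ)]

x_0 = 0.2500, f(x_0) = 0.247404, coefficient = 1
x_1 = 0.5625, f(x_1) = 0.533303, coefficient = 4
x_2 = 0.8750, f(x_2) = 0.767544, coefficient = 2
x_3 = 1.1875, f(x_3) = 0.927437, coefficient = 4
x_4 = 1.5000, f(x_4) = 0.997495, coefficient = 1

I ≈ (0.312500/3) × 8.622944 = 0.898223
Exact value: 0.898175
Error: 0.000048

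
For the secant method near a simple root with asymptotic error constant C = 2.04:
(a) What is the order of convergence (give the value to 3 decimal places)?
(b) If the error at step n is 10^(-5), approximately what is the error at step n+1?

(a) Secant method has superlinear convergence with order φ = (1+√5)/2 ≈ 1.618.
    This means |e_{n+1}| ≈ C|e_n|^1.618.

(b) With |e_n| = 10^(-5) and C = 2.04:
    |e_{n+1}| ≈ 2.04 × (10^(-5))^1.618 = 2.04 × 10^(-8.09)

(a) ≈ 1.618 (golden ratio); (b) |e_{n+1}| ≈ 1.658e-08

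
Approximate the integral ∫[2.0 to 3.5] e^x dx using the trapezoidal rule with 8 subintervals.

f(x) = e^x
a = 2.0, b = 3.5, n = 8
h = (b - a)/n = 0.187500

Trapezoidal rule: (h/2)[f(x₀) + 2f(x₁) + 2f(x₂) + ... + f(xₙ)]

x_0 = 2.0000, f(x_0) = 7.389056, coefficient = 1
x_1 = 2.1875, f(x_1) = 8.912903, coefficient = 2
x_2 = 2.3750, f(x_2) = 10.751013, coefficient = 2
x_3 = 2.5625, f(x_3) = 12.968197, coefficient = 2
x_4 = 2.7500, f(x_4) = 15.642632, coefficient = 2
x_5 = 2.9375, f(x_5) = 18.868616, coefficient = 2
x_6 = 3.1250, f(x_6) = 22.759895, coefficient = 2
x_7 = 3.3125, f(x_7) = 27.453674, coefficient = 2
x_8 = 3.5000, f(x_8) = 33.115452, coefficient = 1

I ≈ (0.187500/2) × 275.218368 = 25.801722
Exact value: 25.726396
Error: 0.075326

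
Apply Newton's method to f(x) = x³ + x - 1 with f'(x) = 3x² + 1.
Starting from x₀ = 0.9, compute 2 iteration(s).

f(x) = x³ + x - 1
f'(x) = 3x² + 1
x₀ = 0.9

Newton-Raphson formula: x_{n+1} = x_n - f(x_n)/f'(x_n)

Iteration 1:
  f(0.900000) = 0.629000
  f'(0.900000) = 3.430000
  x_1 = 0.900000 - 0.629000/3.430000 = 0.716618
Iteration 2:
  f(0.716618) = 0.084631
  f'(0.716618) = 2.540624
  x_2 = 0.716618 - 0.084631/2.540624 = 0.683307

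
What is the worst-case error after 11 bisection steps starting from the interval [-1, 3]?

Bisection error bound: |error| ≤ (b-a)/2^n
|error| ≤ (3 - (-1))/2^11 = 4/2^11
|error| ≤ 0.0019531250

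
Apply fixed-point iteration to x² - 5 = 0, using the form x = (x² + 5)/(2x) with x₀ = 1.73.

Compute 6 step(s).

Equation: x² - 5 = 0
Fixed-point form: x = (x² + 5)/(2x)
x₀ = 1.73

x_1 = g(1.730000) = 2.310087
x_2 = g(2.310087) = 2.237254
x_3 = g(2.237254) = 2.236068
x_4 = g(2.236068) = 2.236068
x_5 = g(2.236068) = 2.236068
x_6 = g(2.236068) = 2.236068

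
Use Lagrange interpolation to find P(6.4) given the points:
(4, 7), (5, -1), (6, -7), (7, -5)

Lagrange interpolation formula:
P(x) = Σ yᵢ × Lᵢ(x)
where Lᵢ(x) = Π_{j≠i} (x - xⱼ)/(xᵢ - xⱼ)

L_0(6.4) = (6.4 - 5)/(4 - 5) × (6.4 - 6)/(4 - 6) × (6.4 - 7)/(4 - 7) = 0.056000
L_1(6.4) = (6.4 - 4)/(5 - 4) × (6.4 - 6)/(5 - 6) × (6.4 - 7)/(5 - 7) = -0.288000
L_2(6.4) = (6.4 - 4)/(6 - 4) × (6.4 - 5)/(6 - 5) × (6.4 - 7)/(6 - 7) = 1.008000
L_3(6.4) = (6.4 - 4)/(7 - 4) × (6.4 - 5)/(7 - 5) × (6.4 - 6)/(7 - 6) = 0.224000

P(6.4) = 7×L_0(6.4) + (-1)×L_1(6.4) + (-7)×L_2(6.4) + (-5)×L_3(6.4)
P(6.4) = -7.496000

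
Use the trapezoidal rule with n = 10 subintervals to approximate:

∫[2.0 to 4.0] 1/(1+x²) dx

f(x) = 1/(1+x²)
a = 2.0, b = 4.0, n = 10
h = (b - a)/n = 0.200000

Trapezoidal rule: (h/2)[f(x₀) + 2f(x₁) + 2f(x₂) + ... + f(xₙ)]

x_0 = 2.0000, f(x_0) = 0.200000, coefficient = 1
x_1 = 2.2000, f(x_1) = 0.171233, coefficient = 2
x_2 = 2.4000, f(x_2) = 0.147929, coefficient = 2
x_3 = 2.6000, f(x_3) = 0.128866, coefficient = 2
x_4 = 2.8000, f(x_4) = 0.113122, coefficient = 2
x_5 = 3.0000, f(x_5) = 0.100000, coefficient = 2
x_6 = 3.2000, f(x_6) = 0.088968, coefficient = 2
x_7 = 3.4000, f(x_7) = 0.079618, coefficient = 2
x_8 = 3.6000, f(x_8) = 0.071633, coefficient = 2
x_9 = 3.8000, f(x_9) = 0.064767, coefficient = 2
x_10 = 4.0000, f(x_10) = 0.058824, coefficient = 1

I ≈ (0.200000/2) × 2.191095 = 0.219110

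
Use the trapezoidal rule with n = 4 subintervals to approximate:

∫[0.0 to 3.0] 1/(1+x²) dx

f(x) = 1/(1+x²)
a = 0.0, b = 3.0, n = 4
h = (b - a)/n = 0.750000

Trapezoidal rule: (h/2)[f(x₀) + 2f(x₁) + 2f(x₂) + ... + f(xₙ)]

x_0 = 0.0000, f(x_0) = 1.000000, coefficient = 1
x_1 = 0.7500, f(x_1) = 0.640000, coefficient = 2
x_2 = 1.5000, f(x_2) = 0.307692, coefficient = 2
x_3 = 2.2500, f(x_3) = 0.164948, coefficient = 2
x_4 = 3.0000, f(x_4) = 0.100000, coefficient = 1

I ≈ (0.750000/2) × 3.325282 = 1.246981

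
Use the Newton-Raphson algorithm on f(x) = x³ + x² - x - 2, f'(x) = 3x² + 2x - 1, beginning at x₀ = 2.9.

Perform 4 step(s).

f(x) = x³ + x² - x - 2
f'(x) = 3x² + 2x - 1
x₀ = 2.9

Newton-Raphson formula: x_{n+1} = x_n - f(x_n)/f'(x_n)

Iteration 1:
  f(2.900000) = 27.899000
  f'(2.900000) = 30.030000
  x_1 = 2.900000 - 27.899000/30.030000 = 1.970962
Iteration 2:
  f(1.970962) = 7.570313
  f'(1.970962) = 14.596003
  x_2 = 1.970962 - 7.570313/14.596003 = 1.452306
Iteration 3:
  f(1.452306) = 1.720078
  f'(1.452306) = 8.232188
  x_3 = 1.452306 - 1.720078/8.232188 = 1.243360
Iteration 4:
  f(1.243360) = 0.224751
  f'(1.243360) = 6.124555
  x_4 = 1.243360 - 0.224751/6.124555 = 1.206664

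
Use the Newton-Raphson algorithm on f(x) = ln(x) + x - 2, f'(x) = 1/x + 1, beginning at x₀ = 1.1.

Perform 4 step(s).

f(x) = ln(x) + x - 2
f'(x) = 1/x + 1
x₀ = 1.1

Newton-Raphson formula: x_{n+1} = x_n - f(x_n)/f'(x_n)

Iteration 1:
  f(1.100000) = -0.804690
  f'(1.100000) = 1.909091
  x_1 = 1.100000 - (-0.804690)/1.909091 = 1.521504
Iteration 2:
  f(1.521504) = -0.058796
  f'(1.521504) = 1.657244
  x_2 = 1.521504 - (-0.058796)/1.657244 = 1.556983
Iteration 3:
  f(1.556983) = -0.000268
  f'(1.556983) = 1.642268
  x_3 = 1.556983 - (-0.000268)/1.642268 = 1.557146
Iteration 4:
  f(1.557146) = 0.000000
  f'(1.557146) = 1.642201
  x_4 = 1.557146 - 0.000000/1.642201 = 1.557146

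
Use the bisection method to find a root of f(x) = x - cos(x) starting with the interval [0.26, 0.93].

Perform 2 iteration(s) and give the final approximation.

f(x) = x - cos(x)
Initial interval: [0.26, 0.93]

Iteration 1:
  c_1 = (0.260000 + 0.930000)/2 = 0.595000
  f(c_1) = f(0.595000) = -0.233148
  f(a) × f(c) ≥ 0, new interval: [0.595000, 0.930000]
Iteration 2:
  c_2 = (0.595000 + 0.930000)/2 = 0.762500
  f(c_2) = f(0.762500) = 0.039389
  f(a) × f(c) < 0, new interval: [0.595000, 0.762500]

After 2 iteration(s), the approximation is c_2 = 0.762500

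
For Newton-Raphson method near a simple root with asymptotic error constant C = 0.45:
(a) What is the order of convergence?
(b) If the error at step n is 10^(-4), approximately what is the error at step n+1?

(a) Newton-Raphson has quadratic (order 2) convergence near simple roots.
    This means |e_{n+1}| ≈ C|e_n|².

(b) With |e_n| = 10^(-4) and C = 0.45:
    |e_{n+1}| ≈ 0.45 × (10^(-4))² = 0.45 × 10^(-8)

(a) 2 (quadratic); (b) |e_{n+1}| ≈ 4.500e-09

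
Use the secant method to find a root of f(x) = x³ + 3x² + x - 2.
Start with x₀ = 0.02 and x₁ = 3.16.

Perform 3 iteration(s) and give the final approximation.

f(x) = x³ + 3x² + x - 2
x₀ = 0.02, x₁ = 3.16

Secant formula: x_{n+1} = x_n - f(x_n)(x_n - x_{n-1})/(f(x_n) - f(x_{n-1}))

Iteration 1:
  f(0.020000) = -1.978792
  f(3.160000) = 62.671296
  x_2 = 3.160000 - 62.671296×(3.160000 - 0.020000)/(62.671296 - (-1.978792))
       = 0.116108
Iteration 2:
  f(3.160000) = 62.671296
  f(0.116108) = -1.841883
  x_3 = 0.116108 - (-1.841883)×(0.116108 - 3.160000)/(-1.841883 - 62.671296)
       = 0.203013
Iteration 3:
  f(0.116108) = -1.841883
  f(0.203013) = -1.664977
  x_4 = 0.203013 - (-1.664977)×(0.203013 - 0.116108)/(-1.664977 - (-1.841883))
       = 1.020930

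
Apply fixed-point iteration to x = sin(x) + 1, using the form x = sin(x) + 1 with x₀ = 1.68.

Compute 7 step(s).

Equation: x = sin(x) + 1
Fixed-point form: x = sin(x) + 1
x₀ = 1.68

x_1 = g(1.680000) = 1.994043
x_2 = g(1.994043) = 1.911760
x_3 = g(1.911760) = 1.942433
x_4 = g(1.942433) = 1.931734
x_5 = g(1.931734) = 1.935566
x_6 = g(1.935566) = 1.934206
x_7 = g(1.934206) = 1.934690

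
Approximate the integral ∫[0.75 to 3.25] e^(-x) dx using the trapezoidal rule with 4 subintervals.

f(x) = e^(-x)
a = 0.75, b = 3.25, n = 4
h = (b - a)/n = 0.625000

Trapezoidal rule: (h/2)[f(x₀) + 2f(x₁) + 2f(x₂) + ... + f(xₙ)]

x_0 = 0.7500, f(x_0) = 0.472367, coefficient = 1
x_1 = 1.3750, f(x_1) = 0.252840, coefficient = 2
x_2 = 2.0000, f(x_2) = 0.135335, coefficient = 2
x_3 = 2.6250, f(x_3) = 0.072440, coefficient = 2
x_4 = 3.2500, f(x_4) = 0.038774, coefficient = 1

I ≈ (0.625000/2) × 1.432370 = 0.447616
Exact value: 0.433592
Error: 0.014023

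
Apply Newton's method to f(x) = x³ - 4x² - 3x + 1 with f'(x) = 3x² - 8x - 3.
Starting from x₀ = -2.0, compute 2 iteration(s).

f(x) = x³ - 4x² - 3x + 1
f'(x) = 3x² - 8x - 3
x₀ = -2.0

Newton-Raphson formula: x_{n+1} = x_n - f(x_n)/f'(x_n)

Iteration 1:
  f(-2.000000) = -17.000000
  f'(-2.000000) = 25.000000
  x_1 = -2.000000 - (-17.000000)/25.000000 = -1.320000
Iteration 2:
  f(-1.320000) = -4.309568
  f'(-1.320000) = 12.787200
  x_2 = -1.320000 - (-4.309568)/12.787200 = -0.982978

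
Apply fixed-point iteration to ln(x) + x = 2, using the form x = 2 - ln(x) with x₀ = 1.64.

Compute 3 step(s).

Equation: ln(x) + x = 2
Fixed-point form: x = 2 - ln(x)
x₀ = 1.64

x_1 = g(1.640000) = 1.505304
x_2 = g(1.505304) = 1.591005
x_3 = g(1.591005) = 1.535634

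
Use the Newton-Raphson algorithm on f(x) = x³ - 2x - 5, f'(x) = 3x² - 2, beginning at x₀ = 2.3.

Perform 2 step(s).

f(x) = x³ - 2x - 5
f'(x) = 3x² - 2
x₀ = 2.3

Newton-Raphson formula: x_{n+1} = x_n - f(x_n)/f'(x_n)

Iteration 1:
  f(2.300000) = 2.567000
  f'(2.300000) = 13.870000
  x_1 = 2.300000 - 2.567000/13.870000 = 2.114924
Iteration 2:
  f(2.114924) = 0.230006
  f'(2.114924) = 11.418714
  x_2 = 2.114924 - 0.230006/11.418714 = 2.094781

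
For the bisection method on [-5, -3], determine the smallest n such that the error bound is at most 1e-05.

We need (b-a)/2^n ≤ 1e-05
(-3 - (-5))/2^n ≤ 1e-05
2/2^n ≤ 1e-05
2^n ≥ 200000
n ≥ log₂(200000) = 17.61
n ≥ 18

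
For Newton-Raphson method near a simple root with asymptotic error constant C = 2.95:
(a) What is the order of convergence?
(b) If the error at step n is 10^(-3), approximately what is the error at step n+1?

(a) Newton-Raphson has quadratic (order 2) convergence near simple roots.
    This means |e_{n+1}| ≈ C|e_n|².

(b) With |e_n| = 10^(-3) and C = 2.95:
    |e_{n+1}| ≈ 2.95 × (10^(-3))² = 2.95 × 10^(-6)

(a) 2 (quadratic); (b) |e_{n+1}| ≈ 2.950e-06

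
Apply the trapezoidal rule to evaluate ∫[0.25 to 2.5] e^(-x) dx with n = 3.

f(x) = e^(-x)
a = 0.25, b = 2.5, n = 3
h = (b - a)/n = 0.750000

Trapezoidal rule: (h/2)[f(x₀) + 2f(x₁) + 2f(x₂) + ... + f(xₙ)]

x_0 = 0.2500, f(x_0) = 0.778801, coefficient = 1
x_1 = 1.0000, f(x_1) = 0.367879, coefficient = 2
x_2 = 1.7500, f(x_2) = 0.173774, coefficient = 2
x_3 = 2.5000, f(x_3) = 0.082085, coefficient = 1

I ≈ (0.750000/2) × 1.944193 = 0.729072
Exact value: 0.696716
Error: 0.032356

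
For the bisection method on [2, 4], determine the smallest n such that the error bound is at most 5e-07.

We need (b-a)/2^n ≤ 5e-07
(4 - 2)/2^n ≤ 5e-07
2/2^n ≤ 5e-07
2^n ≥ 4000000
n ≥ log₂(4000000) = 21.93
n ≥ 22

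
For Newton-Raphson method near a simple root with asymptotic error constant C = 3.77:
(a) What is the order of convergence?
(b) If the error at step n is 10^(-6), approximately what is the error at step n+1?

(a) Newton-Raphson has quadratic (order 2) convergence near simple roots.
    This means |e_{n+1}| ≈ C|e_n|².

(b) With |e_n| = 10^(-6) and C = 3.77:
    |e_{n+1}| ≈ 3.77 × (10^(-6))² = 3.77 × 10^(-12)

(a) 2 (quadratic); (b) |e_{n+1}| ≈ 3.770e-12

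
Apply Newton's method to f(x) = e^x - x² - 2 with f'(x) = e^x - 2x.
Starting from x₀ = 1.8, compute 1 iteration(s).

f(x) = e^x - x² - 2
f'(x) = e^x - 2x
x₀ = 1.8

Newton-Raphson formula: x_{n+1} = x_n - f(x_n)/f'(x_n)

Iteration 1:
  f(1.800000) = 0.809647
  f'(1.800000) = 2.449647
  x_1 = 1.800000 - 0.809647/2.449647 = 1.469484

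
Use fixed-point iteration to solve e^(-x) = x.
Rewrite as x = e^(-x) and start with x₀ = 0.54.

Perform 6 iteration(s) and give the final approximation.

Equation: e^(-x) = x
Fixed-point form: x = e^(-x)
x₀ = 0.54

x_1 = g(0.540000) = 0.582748
x_2 = g(0.582748) = 0.558362
x_3 = g(0.558362) = 0.572146
x_4 = g(0.572146) = 0.564313
x_5 = g(0.564313) = 0.568751
x_6 = g(0.568751) = 0.566232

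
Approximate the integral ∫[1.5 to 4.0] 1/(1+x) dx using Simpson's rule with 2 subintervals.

f(x) = 1/(1+x)
a = 1.5, b = 4.0, n = 2
h = (b - a)/n = 1.250000

Simpson's rule: (h/3)[f(x₀) + 4f(x₁) + 2f(x₂) + ... + f(xₙ)]

x_0 = 1.5000, f(x_0) = 0.400000, coefficient = 1
x_1 = 2.7500, f(x_1) = 0.266667, coefficient = 4
x_2 = 4.0000, f(x_2) = 0.200000, coefficient = 1

I ≈ (1.250000/3) × 1.666667 = 0.694444
Exact value: 0.693147
Error: 0.001297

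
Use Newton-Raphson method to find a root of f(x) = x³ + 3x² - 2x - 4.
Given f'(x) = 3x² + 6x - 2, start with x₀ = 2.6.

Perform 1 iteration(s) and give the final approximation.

f(x) = x³ + 3x² - 2x - 4
f'(x) = 3x² + 6x - 2
x₀ = 2.6

Newton-Raphson formula: x_{n+1} = x_n - f(x_n)/f'(x_n)

Iteration 1:
  f(2.600000) = 28.656000
  f'(2.600000) = 33.880000
  x_1 = 2.600000 - 28.656000/33.880000 = 1.754191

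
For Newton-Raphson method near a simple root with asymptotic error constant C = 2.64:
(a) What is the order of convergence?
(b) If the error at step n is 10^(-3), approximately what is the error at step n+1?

(a) Newton-Raphson has quadratic (order 2) convergence near simple roots.
    This means |e_{n+1}| ≈ C|e_n|².

(b) With |e_n| = 10^(-3) and C = 2.64:
    |e_{n+1}| ≈ 2.64 × (10^(-3))² = 2.64 × 10^(-6)

(a) 2 (quadratic); (b) |e_{n+1}| ≈ 2.640e-06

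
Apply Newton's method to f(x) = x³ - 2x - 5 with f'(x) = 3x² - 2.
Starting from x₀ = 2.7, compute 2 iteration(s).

f(x) = x³ - 2x - 5
f'(x) = 3x² - 2
x₀ = 2.7

Newton-Raphson formula: x_{n+1} = x_n - f(x_n)/f'(x_n)

Iteration 1:
  f(2.700000) = 9.283000
  f'(2.700000) = 19.870000
  x_1 = 2.700000 - 9.283000/19.870000 = 2.232813
Iteration 2:
  f(2.232813) = 1.665964
  f'(2.232813) = 12.956366
  x_2 = 2.232813 - 1.665964/12.956366 = 2.104231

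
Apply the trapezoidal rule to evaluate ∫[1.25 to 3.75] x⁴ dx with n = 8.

f(x) = x⁴
a = 1.25, b = 3.75, n = 8
h = (b - a)/n = 0.312500

Trapezoidal rule: (h/2)[f(x₀) + 2f(x₁) + 2f(x₂) + ... + f(xₙ)]

x_0 = 1.2500, f(x_0) = 2.441406, coefficient = 1
x_1 = 1.5625, f(x_1) = 5.960464, coefficient = 2
x_2 = 1.8750, f(x_2) = 12.359619, coefficient = 2
x_3 = 2.1875, f(x_3) = 22.897720, coefficient = 2
x_4 = 2.5000, f(x_4) = 39.062500, coefficient = 2
x_5 = 2.8125, f(x_5) = 62.570572, coefficient = 2
x_6 = 3.1250, f(x_6) = 95.367432, coefficient = 2
x_7 = 3.4375, f(x_7) = 139.627457, coefficient = 2
x_8 = 3.7500, f(x_8) = 197.753906, coefficient = 1

I ≈ (0.312500/2) × 955.886841 = 149.357319
Exact value: 147.705078
Error: 1.652241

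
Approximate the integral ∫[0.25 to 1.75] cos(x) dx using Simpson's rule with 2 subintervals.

f(x) = cos(x)
a = 0.25, b = 1.75, n = 2
h = (b - a)/n = 0.750000

Simpson's rule: (h/3)[f(x₀) + 4f(x₁) + 2f(x₂) + ... + f(xₙ)]

x_0 = 0.2500, f(x_0) = 0.968912, coefficient = 1
x_1 = 1.0000, f(x_1) = 0.540302, coefficient = 4
x_2 = 1.7500, f(x_2) = -0.178246, coefficient = 1

I ≈ (0.750000/3) × 2.951876 = 0.737969
Exact value: 0.736582
Error: 0.001387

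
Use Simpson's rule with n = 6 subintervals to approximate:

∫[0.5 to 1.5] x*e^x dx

f(x) = x*e^x
a = 0.5, b = 1.5, n = 6
h = (b - a)/n = 0.166667

Simpson's rule: (h/3)[f(x₀) + 4f(x₁) + 2f(x₂) + ... + f(xₙ)]

x_0 = 0.5000, f(x_0) = 0.824361, coefficient = 1
x_1 = 0.6667, f(x_1) = 1.298489, coefficient = 4
x_2 = 0.8333, f(x_2) = 1.917480, coefficient = 2
x_3 = 1.0000, f(x_3) = 2.718282, coefficient = 4
x_4 = 1.1667, f(x_4) = 3.746482, coefficient = 2
x_5 = 1.3333, f(x_5) = 5.058224, coefficient = 4
x_6 = 1.5000, f(x_6) = 6.722534, coefficient = 1

I ≈ (0.166667/3) × 55.174799 = 3.065267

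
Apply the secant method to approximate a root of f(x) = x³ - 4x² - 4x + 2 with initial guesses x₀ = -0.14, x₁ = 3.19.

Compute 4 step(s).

f(x) = x³ - 4x² - 4x + 2
x₀ = -0.14, x₁ = 3.19

Secant formula: x_{n+1} = x_n - f(x_n)(x_n - x_{n-1})/(f(x_n) - f(x_{n-1}))

Iteration 1:
  f(-0.140000) = 2.478856
  f(3.190000) = -19.002641
  x_2 = 3.190000 - (-19.002641)×(3.190000 - (-0.140000))/(-19.002641 - 2.478856)
       = 0.244265
Iteration 2:
  f(3.190000) = -19.002641
  f(0.244265) = 0.798852
  x_3 = 0.244265 - 0.798852×(0.244265 - 3.190000)/(0.798852 - (-19.002641))
       = 0.363105
Iteration 3:
  f(0.244265) = 0.798852
  f(0.363105) = 0.068073
  x_4 = 0.363105 - 0.068073×(0.363105 - 0.244265)/(0.068073 - 0.798852)
       = 0.374175
Iteration 4:
  f(0.363105) = 0.068073
  f(0.374175) = -0.004341
  x_5 = 0.374175 - (-0.004341)×(0.374175 - 0.363105)/(-0.004341 - 0.068073)
       = 0.373511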